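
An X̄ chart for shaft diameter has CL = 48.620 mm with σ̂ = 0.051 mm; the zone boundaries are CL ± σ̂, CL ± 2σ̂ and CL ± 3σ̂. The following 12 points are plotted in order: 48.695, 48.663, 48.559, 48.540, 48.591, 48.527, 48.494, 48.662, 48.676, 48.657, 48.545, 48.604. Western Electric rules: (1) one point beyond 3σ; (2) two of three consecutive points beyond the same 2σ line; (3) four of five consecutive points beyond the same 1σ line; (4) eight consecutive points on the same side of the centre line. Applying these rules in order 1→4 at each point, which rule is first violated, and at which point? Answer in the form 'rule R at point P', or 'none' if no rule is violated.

Zone of each point (C = within 1σ̂, B = 1σ̂–2σ̂, A = 2σ̂–3σ̂, * = beyond 3σ̂; sign = side of CL): 1:+B, 2:+C, 3:-B, 4:-B, 5:-C, 6:-B, 7:-A, 8:+C, 9:+B, 10:+C, 11:-B, 12:-C
Rule 3 (four of five consecutive points beyond the same 1σ limit) is satisfied at point 7.

rule 3 at point 7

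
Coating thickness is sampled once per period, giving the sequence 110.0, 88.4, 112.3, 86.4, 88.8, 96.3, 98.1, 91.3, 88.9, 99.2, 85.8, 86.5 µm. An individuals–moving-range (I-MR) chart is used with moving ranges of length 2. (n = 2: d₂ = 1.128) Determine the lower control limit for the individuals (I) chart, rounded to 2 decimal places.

X̄ = (110.0 + 88.4 + 112.3 + 86.4 + 88.8 + 96.3 + 98.1 + 91.3 + 88.9 + 99.2 + 85.8 + 86.5) / 12 = 94.3333
Moving ranges: 21.6, 23.9, 25.9, 2.4, 7.5, 1.8, 6.8, 2.4, 10.3, 13.4, 0.7; M̄R̄ = 116.7000 / 11 = 10.6091
LCL = X̄ − 3·M̄R̄/d₂ = 94.3333 − 3 × 10.6091 / 1.128 = 66.1177

66.12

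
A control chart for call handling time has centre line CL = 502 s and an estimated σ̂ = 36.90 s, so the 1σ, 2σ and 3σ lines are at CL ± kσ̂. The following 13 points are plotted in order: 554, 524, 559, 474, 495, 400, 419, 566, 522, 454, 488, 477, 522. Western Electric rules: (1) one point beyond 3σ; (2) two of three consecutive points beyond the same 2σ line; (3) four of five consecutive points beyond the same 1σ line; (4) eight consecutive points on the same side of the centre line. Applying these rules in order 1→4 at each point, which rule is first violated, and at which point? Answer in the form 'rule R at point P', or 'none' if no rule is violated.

rule 2 at point 7

Zone of each point (C = within 1σ̂, B = 1σ̂–2σ̂, A = 2σ̂–3σ̂, * = beyond 3σ̂; sign = side of CL): 1:+B, 2:+C, 3:+B, 4:-C, 5:-C, 6:-A, 7:-A, 8:+B, 9:+C, 10:-B, 11:-C, 12:-C, 13:+C
Rule 2 (two of three consecutive points beyond the same 2σ limit) is satisfied at point 7.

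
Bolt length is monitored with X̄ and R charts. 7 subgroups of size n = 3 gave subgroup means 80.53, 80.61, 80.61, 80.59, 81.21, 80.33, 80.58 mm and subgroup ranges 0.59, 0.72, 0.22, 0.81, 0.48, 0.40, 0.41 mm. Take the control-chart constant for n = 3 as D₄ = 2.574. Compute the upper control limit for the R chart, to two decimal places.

R̄ = (0.59 + 0.72 + 0.22 + 0.81 + 0.48 + 0.40 + 0.41) / 7 = 3.6300 / 7 = 0.5186
UCL_R = D₄·R̄ = 2.574 × 0.5186 = 1.3348

1.33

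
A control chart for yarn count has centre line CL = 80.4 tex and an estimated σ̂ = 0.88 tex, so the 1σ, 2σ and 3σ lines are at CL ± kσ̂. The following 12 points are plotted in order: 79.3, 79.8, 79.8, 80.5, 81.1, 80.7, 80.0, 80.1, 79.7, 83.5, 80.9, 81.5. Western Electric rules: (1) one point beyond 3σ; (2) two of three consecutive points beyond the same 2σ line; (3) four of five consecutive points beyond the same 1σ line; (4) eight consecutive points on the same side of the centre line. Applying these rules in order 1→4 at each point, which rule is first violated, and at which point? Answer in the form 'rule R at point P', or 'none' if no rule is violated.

rule 1 at point 10

Zone of each point (C = within 1σ̂, B = 1σ̂–2σ̂, A = 2σ̂–3σ̂, * = beyond 3σ̂; sign = side of CL): 1:-B, 2:-C, 3:-C, 4:+C, 5:+C, 6:+C, 7:-C, 8:-C, 9:-C, 10:+*, 11:+C, 12:+B
Rule 1 (one point beyond the 3σ limits) is satisfied at point 10.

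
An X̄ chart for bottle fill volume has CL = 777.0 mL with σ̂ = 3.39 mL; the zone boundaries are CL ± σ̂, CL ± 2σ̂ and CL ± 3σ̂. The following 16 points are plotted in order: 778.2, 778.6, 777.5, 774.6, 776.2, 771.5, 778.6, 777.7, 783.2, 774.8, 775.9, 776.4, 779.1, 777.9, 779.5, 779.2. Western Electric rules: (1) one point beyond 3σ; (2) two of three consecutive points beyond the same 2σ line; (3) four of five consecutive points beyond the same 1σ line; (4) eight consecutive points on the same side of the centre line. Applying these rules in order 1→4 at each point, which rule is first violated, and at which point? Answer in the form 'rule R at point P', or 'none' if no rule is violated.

Zone of each point (C = within 1σ̂, B = 1σ̂–2σ̂, A = 2σ̂–3σ̂, * = beyond 3σ̂; sign = side of CL): 1:+C, 2:+C, 3:+C, 4:-C, 5:-C, 6:-B, 7:+C, 8:+C, 9:+B, 10:-C, 11:-C, 12:-C, 13:+C, 14:+C, 15:+C, 16:+C
No rule fires across all 16 points.

none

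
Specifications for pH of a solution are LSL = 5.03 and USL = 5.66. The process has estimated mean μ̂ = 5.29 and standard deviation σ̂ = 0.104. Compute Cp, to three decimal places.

1.010

Cp = (USL − LSL) / (6σ̂) = (5.66 − 5.03) / (6 × 0.104) = 0.6300 / 0.6240 = 1.0096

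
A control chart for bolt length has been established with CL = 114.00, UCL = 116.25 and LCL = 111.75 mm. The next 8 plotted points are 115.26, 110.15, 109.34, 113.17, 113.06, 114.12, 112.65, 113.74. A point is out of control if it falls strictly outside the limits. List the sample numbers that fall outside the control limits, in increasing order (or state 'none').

2, 3

Compare each point to [111.75, 116.25]: sample 2 = 110.15 < LCL; sample 3 = 109.34 < LCL.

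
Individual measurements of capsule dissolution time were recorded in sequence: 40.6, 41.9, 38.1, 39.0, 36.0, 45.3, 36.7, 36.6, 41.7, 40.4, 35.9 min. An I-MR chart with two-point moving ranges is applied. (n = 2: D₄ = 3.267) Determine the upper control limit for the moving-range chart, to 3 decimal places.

12.382

Moving ranges: 1.3, 3.8, 0.9, 3.0, 9.3, 8.6, 0.1, 5.1, 1.3, 4.5; M̄R̄ = 37.9000 / 10 = 3.7900
UCL_MR = D₄·M̄R̄ = 3.267 × 3.7900 = 12.3819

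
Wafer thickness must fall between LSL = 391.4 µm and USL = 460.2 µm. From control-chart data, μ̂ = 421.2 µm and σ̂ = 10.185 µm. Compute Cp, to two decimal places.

1.13

Cp = (USL − LSL) / (6σ̂) = (460.2 − 391.4) / (6 × 10.185) = 68.8000 / 61.1100 = 1.1258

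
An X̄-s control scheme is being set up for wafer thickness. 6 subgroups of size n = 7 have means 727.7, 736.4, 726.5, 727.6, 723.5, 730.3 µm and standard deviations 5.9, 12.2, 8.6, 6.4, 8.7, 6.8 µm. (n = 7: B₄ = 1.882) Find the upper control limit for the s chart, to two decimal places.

s̄ = (5.9 + 12.2 + 8.6 + 6.4 + 8.7 + 6.8) / 6 = 8.1000
UCL_s = B₄·s̄ = 1.882 × 8.1000 = 15.2442

15.24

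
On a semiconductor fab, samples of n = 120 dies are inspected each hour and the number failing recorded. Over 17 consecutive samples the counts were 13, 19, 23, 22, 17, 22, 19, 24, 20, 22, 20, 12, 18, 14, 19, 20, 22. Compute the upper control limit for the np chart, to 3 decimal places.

31.218

p̄ = Σdᵢ / (k·n) = 326 / (17 × 120) = 0.15980
UCL = np̄ + 3·√(np̄(1−p̄)) = 19.1765 + 3 × √(19.1765×0.84020) = 19.1765 + 3 × 4.0140 = 31.2184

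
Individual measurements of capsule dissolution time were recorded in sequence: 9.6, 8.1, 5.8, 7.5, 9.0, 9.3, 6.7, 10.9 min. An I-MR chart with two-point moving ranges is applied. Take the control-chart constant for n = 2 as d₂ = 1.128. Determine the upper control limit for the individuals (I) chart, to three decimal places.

X̄ = (9.6 + 8.1 + 5.8 + 7.5 + 9.0 + 9.3 + 6.7 + 10.9) / 8 = 8.3625
Moving ranges: 1.5, 2.3, 1.7, 1.5, 0.3, 2.6, 4.2; M̄R̄ = 14.1000 / 7 = 2.0143
UCL = X̄ + 3·M̄R̄/d₂ = 8.3625 + 3 × 2.0143 / 1.128 = 13.7196

13.720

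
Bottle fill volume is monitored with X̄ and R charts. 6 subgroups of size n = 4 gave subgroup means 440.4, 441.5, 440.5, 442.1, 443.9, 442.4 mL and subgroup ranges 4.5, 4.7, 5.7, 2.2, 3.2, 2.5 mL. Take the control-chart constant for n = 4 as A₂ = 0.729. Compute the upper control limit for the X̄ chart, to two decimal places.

444.57

X̄̄ = (440.4 + 441.5 + 440.5 + 442.1 + 443.9 + 442.4) / 6 = 2650.8000 / 6 = 441.8000
R̄ = (4.5 + 4.7 + 5.7 + 2.2 + 3.2 + 2.5) / 6 = 22.8000 / 6 = 3.8000
UCL = X̄̄ + A₂·R̄ = 441.8000 + 0.729 × 3.8000 = 444.5702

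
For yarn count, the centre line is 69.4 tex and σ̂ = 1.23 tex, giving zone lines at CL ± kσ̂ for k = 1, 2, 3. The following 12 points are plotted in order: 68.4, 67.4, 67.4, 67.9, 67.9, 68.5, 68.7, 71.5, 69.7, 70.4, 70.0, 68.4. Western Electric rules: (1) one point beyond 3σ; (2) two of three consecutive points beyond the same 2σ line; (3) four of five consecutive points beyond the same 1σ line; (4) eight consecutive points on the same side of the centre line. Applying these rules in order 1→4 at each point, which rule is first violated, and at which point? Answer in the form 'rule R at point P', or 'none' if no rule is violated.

rule 3 at point 5

Zone of each point (C = within 1σ̂, B = 1σ̂–2σ̂, A = 2σ̂–3σ̂, * = beyond 3σ̂; sign = side of CL): 1:-C, 2:-B, 3:-B, 4:-B, 5:-B, 6:-C, 7:-C, 8:+B, 9:+C, 10:+C, 11:+C, 12:-C
Rule 3 (four of five consecutive points beyond the same 1σ limit) is satisfied at point 5.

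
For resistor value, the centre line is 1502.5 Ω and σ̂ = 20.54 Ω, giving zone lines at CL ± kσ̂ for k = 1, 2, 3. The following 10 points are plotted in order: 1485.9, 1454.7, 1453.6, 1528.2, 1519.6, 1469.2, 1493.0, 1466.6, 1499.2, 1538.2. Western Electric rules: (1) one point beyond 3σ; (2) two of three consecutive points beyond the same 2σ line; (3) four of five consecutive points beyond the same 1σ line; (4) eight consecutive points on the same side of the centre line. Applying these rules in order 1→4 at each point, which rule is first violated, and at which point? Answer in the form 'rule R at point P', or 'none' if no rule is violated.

Zone of each point (C = within 1σ̂, B = 1σ̂–2σ̂, A = 2σ̂–3σ̂, * = beyond 3σ̂; sign = side of CL): 1:-C, 2:-A, 3:-A, 4:+B, 5:+C, 6:-B, 7:-C, 8:-B, 9:-C, 10:+B
Rule 2 (two of three consecutive points beyond the same 2σ limit) is satisfied at point 3.

rule 2 at point 3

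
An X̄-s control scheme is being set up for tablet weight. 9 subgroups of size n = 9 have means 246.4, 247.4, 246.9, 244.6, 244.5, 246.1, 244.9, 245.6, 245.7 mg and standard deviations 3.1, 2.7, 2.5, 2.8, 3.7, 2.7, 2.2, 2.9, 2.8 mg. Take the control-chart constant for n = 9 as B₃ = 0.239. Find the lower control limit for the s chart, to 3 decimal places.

0.675

s̄ = (3.1 + 2.7 + 2.5 + 2.8 + 3.7 + 2.7 + 2.2 + 2.9 + 2.8) / 9 = 2.8222
LCL_s = B₃·s̄ = 0.239 × 2.8222 = 0.6745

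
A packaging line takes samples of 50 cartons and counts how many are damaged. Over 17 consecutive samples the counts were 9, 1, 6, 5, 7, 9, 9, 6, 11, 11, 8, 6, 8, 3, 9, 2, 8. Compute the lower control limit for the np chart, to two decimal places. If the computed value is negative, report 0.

p̄ = Σdᵢ / (k·n) = 118 / (17 × 50) = 0.13882
LCL = np̄ − 3·√(np̄(1−p̄)) = 6.9412 − 3 × 2.4449 = -0.3935 → 0 (negative, so LCL = 0)

0.00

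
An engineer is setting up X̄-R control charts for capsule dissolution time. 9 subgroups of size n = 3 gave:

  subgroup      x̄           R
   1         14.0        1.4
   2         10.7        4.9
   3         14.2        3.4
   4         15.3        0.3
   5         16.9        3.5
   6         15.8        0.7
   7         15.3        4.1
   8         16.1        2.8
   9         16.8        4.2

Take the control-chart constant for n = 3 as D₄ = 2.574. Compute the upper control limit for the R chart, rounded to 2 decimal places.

R̄ = (1.4 + 4.9 + 3.4 + 0.3 + 3.5 + 0.7 + 4.1 + 2.8 + 4.2) / 9 = 25.3000 / 9 = 2.8111
UCL_R = D₄·R̄ = 2.574 × 2.8111 = 7.2358

7.24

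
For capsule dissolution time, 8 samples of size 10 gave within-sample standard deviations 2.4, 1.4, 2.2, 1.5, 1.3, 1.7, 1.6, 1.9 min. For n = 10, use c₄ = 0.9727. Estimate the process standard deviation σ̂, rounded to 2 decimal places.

1.80

s̄ = (2.4 + 1.4 + 2.2 + 1.5 + 1.3 + 1.7 + 1.6 + 1.9) / 8 = 1.7500
σ̂ = s̄ / c₄ = 1.7500 / 0.9727 = 1.7991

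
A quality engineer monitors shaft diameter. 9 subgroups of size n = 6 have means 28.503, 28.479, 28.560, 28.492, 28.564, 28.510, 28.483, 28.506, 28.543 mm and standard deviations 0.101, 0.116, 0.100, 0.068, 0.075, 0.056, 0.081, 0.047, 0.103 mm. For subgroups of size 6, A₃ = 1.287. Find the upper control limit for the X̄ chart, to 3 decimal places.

X̄̄ = (28.503 + 28.479 + 28.560 + 28.492 + 28.564 + 28.510 + 28.483 + 28.506 + 28.543) / 9 = 28.5156
s̄ = (0.101 + 0.116 + 0.100 + 0.068 + 0.075 + 0.056 + 0.081 + 0.047 + 0.103) / 9 = 0.0830
UCL = X̄̄ + A₃·s̄ = 28.5156 + 1.287 × 0.0830 = 28.6224

28.622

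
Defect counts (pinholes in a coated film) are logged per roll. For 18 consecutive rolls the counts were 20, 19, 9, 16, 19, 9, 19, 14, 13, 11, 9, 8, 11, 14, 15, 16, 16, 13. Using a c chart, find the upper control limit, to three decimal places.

c̄ = (20 + 19 + 9 + 16 + 19 + 9 + 19 + 14 + 13 + 11 + 9 + 8 + 11 + 14 + 15 + 16 + 16 + 13) / 18 = 251 / 18 = 13.9444
UCL = c̄ + 3√c̄ = 13.9444 + 3 × √13.9444 = 13.9444 + 3 × 3.7342 = 25.1471

25.147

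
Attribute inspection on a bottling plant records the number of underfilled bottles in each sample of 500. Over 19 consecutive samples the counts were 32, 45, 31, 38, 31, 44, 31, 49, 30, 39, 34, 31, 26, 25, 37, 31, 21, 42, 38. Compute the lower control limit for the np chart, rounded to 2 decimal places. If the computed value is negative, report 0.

17.48

p̄ = Σdᵢ / (k·n) = 655 / (19 × 500) = 0.06895
LCL = np̄ − 3·√(np̄(1−p̄)) = 34.4737 − 3 × 5.6654 = 17.4775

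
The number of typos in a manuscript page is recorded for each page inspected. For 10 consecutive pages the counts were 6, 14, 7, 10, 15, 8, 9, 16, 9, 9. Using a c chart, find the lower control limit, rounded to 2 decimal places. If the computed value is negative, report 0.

0.67

c̄ = (6 + 14 + 7 + 10 + 15 + 8 + 9 + 16 + 9 + 9) / 10 = 103 / 10 = 10.3000
LCL = c̄ − 3√c̄ = 10.3000 − 3 × 3.2094 = 0.6719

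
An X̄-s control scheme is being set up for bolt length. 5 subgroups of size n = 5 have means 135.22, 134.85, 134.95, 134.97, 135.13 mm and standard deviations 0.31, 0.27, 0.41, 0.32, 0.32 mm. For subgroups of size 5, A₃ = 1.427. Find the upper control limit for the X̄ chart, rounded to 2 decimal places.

X̄̄ = (135.22 + 134.85 + 134.95 + 134.97 + 135.13) / 5 = 135.0240
s̄ = (0.31 + 0.27 + 0.41 + 0.32 + 0.32) / 5 = 0.3260
UCL = X̄̄ + A₃·s̄ = 135.0240 + 1.427 × 0.3260 = 135.4892

135.49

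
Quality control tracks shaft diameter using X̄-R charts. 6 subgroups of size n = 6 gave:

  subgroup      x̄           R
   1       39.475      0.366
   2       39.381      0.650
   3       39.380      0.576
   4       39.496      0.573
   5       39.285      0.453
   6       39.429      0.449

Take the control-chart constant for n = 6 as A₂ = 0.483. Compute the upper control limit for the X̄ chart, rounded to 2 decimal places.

39.65

X̄̄ = (39.475 + 39.381 + 39.380 + 39.496 + 39.285 + 39.429) / 6 = 236.4460 / 6 = 39.4077
R̄ = (0.366 + 0.650 + 0.576 + 0.573 + 0.453 + 0.449) / 6 = 3.0670 / 6 = 0.5112
UCL = X̄̄ + A₂·R̄ = 39.4077 + 0.483 × 0.5112 = 39.6546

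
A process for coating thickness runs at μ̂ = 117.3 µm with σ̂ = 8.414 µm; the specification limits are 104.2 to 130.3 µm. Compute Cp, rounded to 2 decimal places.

Cp = (USL − LSL) / (6σ̂) = (130.3 − 104.2) / (6 × 8.414) = 26.1000 / 50.4840 = 0.5170

0.52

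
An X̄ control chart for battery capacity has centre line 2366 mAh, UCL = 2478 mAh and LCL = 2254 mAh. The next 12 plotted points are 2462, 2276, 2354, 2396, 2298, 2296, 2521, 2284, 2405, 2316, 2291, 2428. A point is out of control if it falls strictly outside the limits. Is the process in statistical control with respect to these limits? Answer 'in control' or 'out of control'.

out of control

Compare each point to [2254, 2478]: sample 7 = 2521 > UCL.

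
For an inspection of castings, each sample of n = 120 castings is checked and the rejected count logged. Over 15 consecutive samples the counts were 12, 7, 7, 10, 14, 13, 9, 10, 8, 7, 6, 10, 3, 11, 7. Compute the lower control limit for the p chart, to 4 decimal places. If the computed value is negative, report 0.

p̄ = Σdᵢ / (k·n) = 134 / (15 × 120) = 0.07444
LCL = p̄ − 3·√(p̄(1−p̄)/n) = 0.07444 − 3 × 0.02396 = 0.00256

0.0026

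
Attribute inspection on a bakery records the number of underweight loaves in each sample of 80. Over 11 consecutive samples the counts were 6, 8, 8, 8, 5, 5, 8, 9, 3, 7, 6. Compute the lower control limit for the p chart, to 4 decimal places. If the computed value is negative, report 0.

p̄ = Σdᵢ / (k·n) = 73 / (11 × 80) = 0.08295
LCL = p̄ − 3·√(p̄(1−p̄)/n) = 0.08295 − 3 × 0.03084 = -0.00956 → 0 (negative, so LCL = 0)

0.0000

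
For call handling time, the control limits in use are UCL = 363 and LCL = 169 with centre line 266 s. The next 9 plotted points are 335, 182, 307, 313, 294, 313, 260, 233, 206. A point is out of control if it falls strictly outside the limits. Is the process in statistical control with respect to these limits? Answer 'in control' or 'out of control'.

All 9 points lie within [169, 363].

in control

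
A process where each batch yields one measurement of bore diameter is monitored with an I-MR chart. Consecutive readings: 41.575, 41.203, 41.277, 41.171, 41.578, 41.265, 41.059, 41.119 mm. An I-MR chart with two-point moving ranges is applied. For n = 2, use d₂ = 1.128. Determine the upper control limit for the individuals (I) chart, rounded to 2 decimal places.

X̄ = (41.575 + 41.203 + 41.277 + 41.171 + 41.578 + 41.265 + 41.059 + 41.119) / 8 = 41.2809
Moving ranges: 0.372, 0.074, 0.106, 0.407, 0.313, 0.206, 0.060; M̄R̄ = 1.5380 / 7 = 0.2197
UCL = X̄ + 3·M̄R̄/d₂ = 41.2809 + 3 × 0.2197 / 1.128 = 41.8652

41.87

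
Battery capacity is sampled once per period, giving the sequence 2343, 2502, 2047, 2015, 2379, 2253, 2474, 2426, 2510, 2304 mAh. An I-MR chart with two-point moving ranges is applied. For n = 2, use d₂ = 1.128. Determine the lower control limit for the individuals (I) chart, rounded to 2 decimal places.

1824.41

X̄ = (2343 + 2502 + 2047 + 2015 + 2379 + 2253 + 2474 + 2426 + 2510 + 2304) / 10 = 2325.3000
Moving ranges: 159, 455, 32, 364, 126, 221, 48, 84, 206; M̄R̄ = 1695.0000 / 9 = 188.3333
LCL = X̄ − 3·M̄R̄/d₂ = 2325.3000 − 3 × 188.3333 / 1.128 = 1824.4135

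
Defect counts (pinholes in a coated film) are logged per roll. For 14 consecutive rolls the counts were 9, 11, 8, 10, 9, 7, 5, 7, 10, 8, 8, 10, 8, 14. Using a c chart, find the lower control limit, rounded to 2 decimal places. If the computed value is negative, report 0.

0.00

c̄ = (9 + 11 + 8 + 10 + 9 + 7 + 5 + 7 + 10 + 8 + 8 + 10 + 8 + 14) / 14 = 124 / 14 = 8.8571
LCL = c̄ − 3√c̄ = 8.8571 − 3 × 2.9761 = -0.0711 → 0 (cannot be negative)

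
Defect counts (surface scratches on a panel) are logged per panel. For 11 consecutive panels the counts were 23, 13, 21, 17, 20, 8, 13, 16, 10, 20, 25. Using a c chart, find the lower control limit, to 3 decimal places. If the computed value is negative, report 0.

4.573

c̄ = (23 + 13 + 21 + 17 + 20 + 8 + 13 + 16 + 10 + 20 + 25) / 11 = 186 / 11 = 16.9091
LCL = c̄ − 3√c̄ = 16.9091 − 3 × 4.1121 = 4.5729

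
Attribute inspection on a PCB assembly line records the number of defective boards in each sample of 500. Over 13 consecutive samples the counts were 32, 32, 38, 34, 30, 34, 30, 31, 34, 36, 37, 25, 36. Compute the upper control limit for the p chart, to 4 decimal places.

p̄ = Σdᵢ / (k·n) = 429 / (13 × 500) = 0.06600
UCL = p̄ + 3·√(p̄(1−p̄)/n) = 0.06600 + 3 × √(0.06600×0.93400/500) = 0.06600 + 3 × 0.01110 = 0.09931

0.0993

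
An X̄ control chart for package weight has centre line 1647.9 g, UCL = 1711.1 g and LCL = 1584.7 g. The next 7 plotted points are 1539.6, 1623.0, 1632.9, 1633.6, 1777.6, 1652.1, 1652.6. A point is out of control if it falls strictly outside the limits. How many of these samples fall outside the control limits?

Compare each point to [1584.7, 1711.1]: sample 1 = 1539.6 < LCL; sample 5 = 1777.6 > UCL.

2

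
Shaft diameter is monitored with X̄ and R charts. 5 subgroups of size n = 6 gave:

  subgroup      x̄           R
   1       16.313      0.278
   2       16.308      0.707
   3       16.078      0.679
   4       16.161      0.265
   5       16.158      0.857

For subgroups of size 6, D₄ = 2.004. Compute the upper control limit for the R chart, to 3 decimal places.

1.117

R̄ = (0.278 + 0.707 + 0.679 + 0.265 + 0.857) / 5 = 2.7860 / 5 = 0.5572
UCL_R = D₄·R̄ = 2.004 × 0.5572 = 1.1166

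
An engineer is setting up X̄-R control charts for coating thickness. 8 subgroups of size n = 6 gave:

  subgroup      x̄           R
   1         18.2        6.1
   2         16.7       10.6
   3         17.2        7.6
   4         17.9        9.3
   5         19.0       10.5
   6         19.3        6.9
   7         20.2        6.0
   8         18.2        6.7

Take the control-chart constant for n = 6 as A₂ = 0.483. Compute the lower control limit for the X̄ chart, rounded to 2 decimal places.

14.49

X̄̄ = (18.2 + 16.7 + 17.2 + 17.9 + 19.0 + 19.3 + 20.2 + 18.2) / 8 = 146.7000 / 8 = 18.3375
R̄ = (6.1 + 10.6 + 7.6 + 9.3 + 10.5 + 6.9 + 6.0 + 6.7) / 8 = 63.7000 / 8 = 7.9625
LCL = X̄̄ − A₂·R̄ = 18.3375 − 0.483 × 7.9625 = 14.4916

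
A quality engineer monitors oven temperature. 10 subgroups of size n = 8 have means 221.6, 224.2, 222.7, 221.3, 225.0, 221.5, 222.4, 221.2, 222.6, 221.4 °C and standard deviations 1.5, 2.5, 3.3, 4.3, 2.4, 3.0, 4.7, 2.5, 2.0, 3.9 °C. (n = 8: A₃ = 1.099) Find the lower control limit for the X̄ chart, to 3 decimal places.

219.082

X̄̄ = (221.6 + 224.2 + 222.7 + 221.3 + 225.0 + 221.5 + 222.4 + 221.2 + 222.6 + 221.4) / 10 = 222.3900
s̄ = (1.5 + 2.5 + 3.3 + 4.3 + 2.4 + 3.0 + 4.7 + 2.5 + 2.0 + 3.9) / 10 = 3.0100
LCL = X̄̄ − A₃·s̄ = 222.3900 − 1.099 × 3.0100 = 219.0820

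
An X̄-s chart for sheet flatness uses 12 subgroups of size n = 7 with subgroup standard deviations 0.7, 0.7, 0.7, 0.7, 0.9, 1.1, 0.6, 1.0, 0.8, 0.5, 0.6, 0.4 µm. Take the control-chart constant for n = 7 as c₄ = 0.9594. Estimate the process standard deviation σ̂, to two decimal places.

0.76

s̄ = (0.7 + 0.7 + 0.7 + 0.7 + 0.9 + 1.1 + 0.6 + 1.0 + 0.8 + 0.5 + 0.6 + 0.4) / 12 = 0.7250
σ̂ = s̄ / c₄ = 0.7250 / 0.9594 = 0.7557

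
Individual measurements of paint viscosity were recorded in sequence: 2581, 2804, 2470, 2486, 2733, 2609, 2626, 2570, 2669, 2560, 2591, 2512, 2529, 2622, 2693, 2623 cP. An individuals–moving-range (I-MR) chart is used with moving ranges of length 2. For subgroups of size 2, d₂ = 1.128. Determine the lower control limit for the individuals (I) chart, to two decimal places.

2323.67

X̄ = (2581 + 2804 + 2470 + 2486 + 2733 + 2609 + 2626 + 2570 + 2669 + 2560 + 2591 + 2512 + 2529 + 2622 + 2693 + 2623) / 16 = 2604.8750
Moving ranges: 223, 334, 16, 247, 124, 17, 56, 99, 109, 31, 79, 17, 93, 71, 70; M̄R̄ = 1586.0000 / 15 = 105.7333
LCL = X̄ − 3·M̄R̄/d₂ = 2604.8750 − 3 × 105.7333 / 1.128 = 2323.6693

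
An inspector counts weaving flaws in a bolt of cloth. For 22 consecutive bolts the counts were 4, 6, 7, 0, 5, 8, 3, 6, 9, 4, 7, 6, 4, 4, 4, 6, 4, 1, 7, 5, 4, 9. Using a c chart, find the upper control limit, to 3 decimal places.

c̄ = (4 + 6 + 7 + 0 + 5 + 8 + 3 + 6 + 9 + 4 + 7 + 6 + 4 + 4 + 4 + 6 + 4 + 1 + 7 + 5 + 4 + 9) / 22 = 113 / 22 = 5.1364
UCL = c̄ + 3√c̄ = 5.1364 + 3 × √5.1364 = 5.1364 + 3 × 2.2664 = 11.9354

11.935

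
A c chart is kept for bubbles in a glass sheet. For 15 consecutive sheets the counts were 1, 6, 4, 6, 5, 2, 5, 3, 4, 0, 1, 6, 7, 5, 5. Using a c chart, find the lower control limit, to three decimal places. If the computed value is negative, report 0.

c̄ = (1 + 6 + 4 + 6 + 5 + 2 + 5 + 3 + 4 + 0 + 1 + 6 + 7 + 5 + 5) / 15 = 60 / 15 = 4.0000
LCL = c̄ − 3√c̄ = 4.0000 − 3 × 2.0000 = -2.0000 → 0 (cannot be negative)

0.000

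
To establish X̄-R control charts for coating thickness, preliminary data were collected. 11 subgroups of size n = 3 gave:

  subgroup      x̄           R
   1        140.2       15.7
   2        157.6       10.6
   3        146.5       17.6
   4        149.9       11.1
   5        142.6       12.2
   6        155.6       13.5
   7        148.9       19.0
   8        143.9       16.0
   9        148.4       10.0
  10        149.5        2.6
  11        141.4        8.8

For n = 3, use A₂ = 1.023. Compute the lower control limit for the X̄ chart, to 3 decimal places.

134.932

X̄̄ = (140.2 + 157.6 + 146.5 + 149.9 + 142.6 + 155.6 + 148.9 + 143.9 + 148.4 + 149.5 + 141.4) / 11 = 1624.5000 / 11 = 147.6818
R̄ = (15.7 + 10.6 + 17.6 + 11.1 + 12.2 + 13.5 + 19.0 + 16.0 + 10.0 + 2.6 + 8.8) / 11 = 137.1000 / 11 = 12.4636
LCL = X̄̄ − A₂·R̄ = 147.6818 − 1.023 × 12.4636 = 134.9315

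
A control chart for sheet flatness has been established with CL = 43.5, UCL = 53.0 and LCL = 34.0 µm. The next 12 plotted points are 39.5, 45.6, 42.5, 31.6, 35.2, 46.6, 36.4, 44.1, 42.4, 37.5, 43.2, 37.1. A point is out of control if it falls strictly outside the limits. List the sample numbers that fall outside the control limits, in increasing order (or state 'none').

Compare each point to [34.0, 53.0]: sample 4 = 31.6 < LCL.

4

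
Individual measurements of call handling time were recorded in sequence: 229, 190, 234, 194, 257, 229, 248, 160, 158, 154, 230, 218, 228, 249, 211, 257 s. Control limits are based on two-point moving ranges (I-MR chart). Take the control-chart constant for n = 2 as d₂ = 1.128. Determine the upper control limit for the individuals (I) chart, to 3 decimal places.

309.347

X̄ = (229 + 190 + 234 + 194 + 257 + 229 + 248 + 160 + 158 + 154 + 230 + 218 + 228 + 249 + 211 + 257) / 16 = 215.3750
Moving ranges: 39, 44, 40, 63, 28, 19, 88, 2, 4, 76, 12, 10, 21, 38, 46; M̄R̄ = 530.0000 / 15 = 35.3333
UCL = X̄ + 3·M̄R̄/d₂ = 215.3750 + 3 × 35.3333 / 1.128 = 309.3466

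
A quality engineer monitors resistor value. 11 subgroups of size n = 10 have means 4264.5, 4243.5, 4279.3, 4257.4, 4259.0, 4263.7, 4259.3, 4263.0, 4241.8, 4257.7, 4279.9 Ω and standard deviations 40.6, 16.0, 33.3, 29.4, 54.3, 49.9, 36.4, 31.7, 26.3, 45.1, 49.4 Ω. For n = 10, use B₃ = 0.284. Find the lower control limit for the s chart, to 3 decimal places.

10.647

s̄ = (40.6 + 16.0 + 33.3 + 29.4 + 54.3 + 49.9 + 36.4 + 31.7 + 26.3 + 45.1 + 49.4) / 11 = 37.4909
LCL_s = B₃·s̄ = 0.284 × 37.4909 = 10.6474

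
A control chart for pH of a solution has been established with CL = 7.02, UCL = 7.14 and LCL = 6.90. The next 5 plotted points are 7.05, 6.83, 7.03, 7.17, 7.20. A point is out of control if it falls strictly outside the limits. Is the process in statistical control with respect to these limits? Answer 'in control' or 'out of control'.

Compare each point to [6.90, 7.14]: sample 2 = 6.83 < LCL; sample 4 = 7.17 > UCL; sample 5 = 7.20 > UCL.

out of control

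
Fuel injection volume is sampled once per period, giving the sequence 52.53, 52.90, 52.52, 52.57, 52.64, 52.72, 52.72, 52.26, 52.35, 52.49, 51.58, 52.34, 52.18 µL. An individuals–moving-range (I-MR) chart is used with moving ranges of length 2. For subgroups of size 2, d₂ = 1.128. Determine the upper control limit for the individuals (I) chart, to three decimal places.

X̄ = (52.53 + 52.90 + 52.52 + 52.57 + 52.64 + 52.72 + 52.72 + 52.26 + 52.35 + 52.49 + 51.58 + 52.34 + 52.18) / 13 = 52.4462
Moving ranges: 0.37, 0.38, 0.05, 0.07, 0.08, 0.00, 0.46, 0.09, 0.14, 0.91, 0.76, 0.16; M̄R̄ = 3.4700 / 12 = 0.2892
UCL = X̄ + 3·M̄R̄/d₂ = 52.4462 + 3 × 0.2892 / 1.128 = 53.2152

53.215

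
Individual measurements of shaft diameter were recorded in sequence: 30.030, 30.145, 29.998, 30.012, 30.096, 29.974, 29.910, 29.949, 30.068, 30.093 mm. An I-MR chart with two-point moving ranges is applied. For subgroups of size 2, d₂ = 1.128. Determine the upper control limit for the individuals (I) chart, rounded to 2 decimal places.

X̄ = (30.030 + 30.145 + 29.998 + 30.012 + 30.096 + 29.974 + 29.910 + 29.949 + 30.068 + 30.093) / 10 = 30.0275
Moving ranges: 0.115, 0.147, 0.014, 0.084, 0.122, 0.064, 0.039, 0.119, 0.025; M̄R̄ = 0.7290 / 9 = 0.0810
UCL = X̄ + 3·M̄R̄/d₂ = 30.0275 + 3 × 0.0810 / 1.128 = 30.2429

30.24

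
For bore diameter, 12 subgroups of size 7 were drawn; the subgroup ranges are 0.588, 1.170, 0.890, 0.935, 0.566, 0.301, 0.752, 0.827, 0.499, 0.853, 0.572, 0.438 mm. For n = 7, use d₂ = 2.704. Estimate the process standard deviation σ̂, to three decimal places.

R̄ = (0.588 + 1.170 + 0.890 + 0.935 + 0.566 + 0.301 + 0.752 + 0.827 + 0.499 + 0.853 + 0.572 + 0.438) / 12 = 0.6993
σ̂ = R̄ / d₂ = 0.6993 / 2.704 = 0.2586

0.259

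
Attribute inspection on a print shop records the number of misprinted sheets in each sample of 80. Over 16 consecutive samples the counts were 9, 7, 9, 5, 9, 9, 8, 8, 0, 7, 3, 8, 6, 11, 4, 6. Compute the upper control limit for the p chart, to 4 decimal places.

0.1788

p̄ = Σdᵢ / (k·n) = 109 / (16 × 80) = 0.08516
UCL = p̄ + 3·√(p̄(1−p̄)/n) = 0.08516 + 3 × √(0.08516×0.91484/80) = 0.08516 + 3 × 0.03121 = 0.17877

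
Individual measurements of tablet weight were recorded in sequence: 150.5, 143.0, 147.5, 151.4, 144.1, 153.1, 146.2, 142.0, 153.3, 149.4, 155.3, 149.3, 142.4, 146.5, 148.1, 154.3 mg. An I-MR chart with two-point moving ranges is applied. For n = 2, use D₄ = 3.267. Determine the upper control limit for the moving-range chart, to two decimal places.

Moving ranges: 7.5, 4.5, 3.9, 7.3, 9.0, 6.9, 4.2, 11.3, 3.9, 5.9, 6.0, 6.9, 4.1, 1.6, 6.2; M̄R̄ = 89.2000 / 15 = 5.9467
UCL_MR = D₄·M̄R̄ = 3.267 × 5.9467 = 19.4278

19.43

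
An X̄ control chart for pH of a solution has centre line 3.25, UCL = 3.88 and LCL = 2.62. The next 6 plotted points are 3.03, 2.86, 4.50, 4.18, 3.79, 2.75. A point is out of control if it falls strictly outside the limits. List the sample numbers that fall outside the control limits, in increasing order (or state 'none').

Compare each point to [2.62, 3.88]: sample 3 = 4.50 > UCL; sample 4 = 4.18 > UCL.

3, 4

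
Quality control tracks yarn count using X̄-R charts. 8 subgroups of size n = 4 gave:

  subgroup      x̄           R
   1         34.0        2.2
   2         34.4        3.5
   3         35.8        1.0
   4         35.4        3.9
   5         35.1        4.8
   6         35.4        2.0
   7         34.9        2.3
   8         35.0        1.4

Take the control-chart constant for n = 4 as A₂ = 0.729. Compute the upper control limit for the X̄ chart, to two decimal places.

36.92

X̄̄ = (34.0 + 34.4 + 35.8 + 35.4 + 35.1 + 35.4 + 34.9 + 35.0) / 8 = 280.0000 / 8 = 35.0000
R̄ = (2.2 + 3.5 + 1.0 + 3.9 + 4.8 + 2.0 + 2.3 + 1.4) / 8 = 21.1000 / 8 = 2.6375
UCL = X̄̄ + A₂·R̄ = 35.0000 + 0.729 × 2.6375 = 36.9227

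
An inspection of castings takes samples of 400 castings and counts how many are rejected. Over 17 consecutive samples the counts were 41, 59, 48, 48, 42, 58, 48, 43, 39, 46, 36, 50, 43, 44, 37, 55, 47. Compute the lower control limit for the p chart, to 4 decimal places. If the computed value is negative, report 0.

0.0674

p̄ = Σdᵢ / (k·n) = 784 / (17 × 400) = 0.11529
LCL = p̄ − 3·√(p̄(1−p̄)/n) = 0.11529 − 3 × 0.01597 = 0.06739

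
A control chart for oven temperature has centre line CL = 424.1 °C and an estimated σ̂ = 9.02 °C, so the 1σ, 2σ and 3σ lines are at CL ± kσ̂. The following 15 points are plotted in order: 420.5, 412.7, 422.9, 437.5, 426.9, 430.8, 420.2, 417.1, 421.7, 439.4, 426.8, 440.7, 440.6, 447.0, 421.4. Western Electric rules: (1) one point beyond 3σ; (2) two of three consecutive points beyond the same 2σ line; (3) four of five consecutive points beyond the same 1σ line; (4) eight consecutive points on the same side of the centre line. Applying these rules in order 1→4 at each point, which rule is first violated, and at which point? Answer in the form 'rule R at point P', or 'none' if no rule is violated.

Zone of each point (C = within 1σ̂, B = 1σ̂–2σ̂, A = 2σ̂–3σ̂, * = beyond 3σ̂; sign = side of CL): 1:-C, 2:-B, 3:-C, 4:+B, 5:+C, 6:+C, 7:-C, 8:-C, 9:-C, 10:+B, 11:+C, 12:+B, 13:+B, 14:+A, 15:-C
Rule 3 (four of five consecutive points beyond the same 1σ limit) is satisfied at point 14.

rule 3 at point 14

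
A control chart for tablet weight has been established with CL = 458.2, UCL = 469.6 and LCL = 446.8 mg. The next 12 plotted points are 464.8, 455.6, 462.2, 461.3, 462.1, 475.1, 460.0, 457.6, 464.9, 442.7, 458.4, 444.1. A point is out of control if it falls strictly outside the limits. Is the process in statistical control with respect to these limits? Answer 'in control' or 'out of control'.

out of control

Compare each point to [446.8, 469.6]: sample 6 = 475.1 > UCL; sample 10 = 442.7 < LCL; sample 12 = 444.1 < LCL.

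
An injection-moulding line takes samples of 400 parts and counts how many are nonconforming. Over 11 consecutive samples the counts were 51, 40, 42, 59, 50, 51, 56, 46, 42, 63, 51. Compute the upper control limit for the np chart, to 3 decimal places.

69.949

p̄ = Σdᵢ / (k·n) = 551 / (11 × 400) = 0.12523
UCL = np̄ + 3·√(np̄(1−p̄)) = 50.0909 + 3 × √(50.0909×0.87477) = 50.0909 + 3 × 6.6195 = 69.9495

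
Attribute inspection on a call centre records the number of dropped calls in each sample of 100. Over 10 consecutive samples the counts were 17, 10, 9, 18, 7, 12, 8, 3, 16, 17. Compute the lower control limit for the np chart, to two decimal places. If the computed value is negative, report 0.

2.06

p̄ = Σdᵢ / (k·n) = 117 / (10 × 100) = 0.11700
LCL = np̄ − 3·√(np̄(1−p̄)) = 11.7000 − 3 × 3.2142 = 2.0574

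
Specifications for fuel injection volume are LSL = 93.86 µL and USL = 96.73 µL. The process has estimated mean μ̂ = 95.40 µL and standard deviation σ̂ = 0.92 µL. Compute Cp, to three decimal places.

Cp = (USL − LSL) / (6σ̂) = (96.73 − 93.86) / (6 × 0.92) = 2.8700 / 5.5200 = 0.5199

0.520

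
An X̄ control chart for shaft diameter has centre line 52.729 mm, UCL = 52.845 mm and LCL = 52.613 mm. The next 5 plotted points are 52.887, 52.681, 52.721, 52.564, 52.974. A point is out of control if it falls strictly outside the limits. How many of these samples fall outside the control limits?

Compare each point to [52.613, 52.845]: sample 1 = 52.887 > UCL; sample 4 = 52.564 < LCL; sample 5 = 52.974 > UCL.

3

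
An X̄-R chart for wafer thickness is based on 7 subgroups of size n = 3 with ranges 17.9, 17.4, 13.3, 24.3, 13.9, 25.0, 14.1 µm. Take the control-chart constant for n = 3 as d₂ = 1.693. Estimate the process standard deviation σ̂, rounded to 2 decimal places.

10.62

R̄ = (17.9 + 17.4 + 13.3 + 24.3 + 13.9 + 25.0 + 14.1) / 7 = 17.9857
σ̂ = R̄ / d₂ = 17.9857 / 1.693 = 10.6236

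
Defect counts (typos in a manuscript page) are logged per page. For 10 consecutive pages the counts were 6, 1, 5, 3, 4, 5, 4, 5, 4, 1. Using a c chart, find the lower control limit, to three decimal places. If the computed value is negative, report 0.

0.000

c̄ = (6 + 1 + 5 + 3 + 4 + 5 + 4 + 5 + 4 + 1) / 10 = 38 / 10 = 3.8000
LCL = c̄ − 3√c̄ = 3.8000 − 3 × 1.9494 = -2.0481 → 0 (cannot be negative)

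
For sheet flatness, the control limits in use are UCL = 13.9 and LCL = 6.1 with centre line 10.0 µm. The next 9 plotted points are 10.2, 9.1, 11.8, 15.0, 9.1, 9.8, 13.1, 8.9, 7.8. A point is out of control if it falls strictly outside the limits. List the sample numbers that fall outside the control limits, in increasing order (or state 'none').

Compare each point to [6.1, 13.9]: sample 4 = 15.0 > UCL.

4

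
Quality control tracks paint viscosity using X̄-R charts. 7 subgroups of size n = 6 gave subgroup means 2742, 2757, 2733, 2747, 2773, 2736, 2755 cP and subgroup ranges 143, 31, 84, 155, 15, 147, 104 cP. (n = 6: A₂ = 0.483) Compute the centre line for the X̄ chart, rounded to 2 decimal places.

2749.00

X̄̄ = (2742 + 2757 + 2733 + 2747 + 2773 + 2736 + 2755) / 7 = 19243.0000 / 7 = 2749.0000
CL = X̄̄ = 2749.0000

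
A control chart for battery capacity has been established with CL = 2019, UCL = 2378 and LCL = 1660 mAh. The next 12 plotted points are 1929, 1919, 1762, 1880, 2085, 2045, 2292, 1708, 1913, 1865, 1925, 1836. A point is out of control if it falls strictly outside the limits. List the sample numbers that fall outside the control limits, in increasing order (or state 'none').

none

All 12 points lie within [1660, 2378].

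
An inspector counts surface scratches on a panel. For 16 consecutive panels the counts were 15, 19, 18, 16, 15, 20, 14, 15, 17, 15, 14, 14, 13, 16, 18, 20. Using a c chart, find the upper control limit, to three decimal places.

c̄ = (15 + 19 + 18 + 16 + 15 + 20 + 14 + 15 + 17 + 15 + 14 + 14 + 13 + 16 + 18 + 20) / 16 = 259 / 16 = 16.1875
UCL = c̄ + 3√c̄ = 16.1875 + 3 × √16.1875 = 16.1875 + 3 × 4.0234 = 28.2576

28.258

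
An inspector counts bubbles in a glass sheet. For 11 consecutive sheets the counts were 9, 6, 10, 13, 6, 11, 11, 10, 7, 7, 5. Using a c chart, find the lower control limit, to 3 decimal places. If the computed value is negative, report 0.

c̄ = (9 + 6 + 10 + 13 + 6 + 11 + 11 + 10 + 7 + 7 + 5) / 11 = 95 / 11 = 8.6364
LCL = c̄ − 3√c̄ = 8.6364 − 3 × 2.9388 = -0.1799 → 0 (cannot be negative)

0.000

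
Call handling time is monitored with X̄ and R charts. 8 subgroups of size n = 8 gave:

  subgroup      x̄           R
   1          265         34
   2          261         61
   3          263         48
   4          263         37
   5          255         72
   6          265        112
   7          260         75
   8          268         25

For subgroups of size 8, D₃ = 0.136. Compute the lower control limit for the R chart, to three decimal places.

7.888

R̄ = (34 + 61 + 48 + 37 + 72 + 112 + 75 + 25) / 8 = 464.0000 / 8 = 58.0000
LCL_R = D₃·R̄ = 0.136 × 58.0000 = 7.8880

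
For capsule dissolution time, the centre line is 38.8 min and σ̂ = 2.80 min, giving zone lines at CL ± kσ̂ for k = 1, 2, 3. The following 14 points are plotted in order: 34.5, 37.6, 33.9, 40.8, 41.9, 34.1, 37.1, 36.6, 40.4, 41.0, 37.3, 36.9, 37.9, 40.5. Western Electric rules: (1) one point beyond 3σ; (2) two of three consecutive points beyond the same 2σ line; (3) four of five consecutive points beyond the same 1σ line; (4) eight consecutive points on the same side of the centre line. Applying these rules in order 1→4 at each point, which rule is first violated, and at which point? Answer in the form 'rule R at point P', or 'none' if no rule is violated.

none

Zone of each point (C = within 1σ̂, B = 1σ̂–2σ̂, A = 2σ̂–3σ̂, * = beyond 3σ̂; sign = side of CL): 1:-B, 2:-C, 3:-B, 4:+C, 5:+B, 6:-B, 7:-C, 8:-C, 9:+C, 10:+C, 11:-C, 12:-C, 13:-C, 14:+C
No rule fires across all 14 points.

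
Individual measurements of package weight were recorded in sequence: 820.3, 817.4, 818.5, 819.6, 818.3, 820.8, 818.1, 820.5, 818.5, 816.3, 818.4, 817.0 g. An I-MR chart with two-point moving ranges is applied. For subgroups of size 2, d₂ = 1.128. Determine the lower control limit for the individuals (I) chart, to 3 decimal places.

813.395

X̄ = (820.3 + 817.4 + 818.5 + 819.6 + 818.3 + 820.8 + 818.1 + 820.5 + 818.5 + 816.3 + 818.4 + 817.0) / 12 = 818.6417
Moving ranges: 2.9, 1.1, 1.1, 1.3, 2.5, 2.7, 2.4, 2.0, 2.2, 2.1, 1.4; M̄R̄ = 21.7000 / 11 = 1.9727
LCL = X̄ − 3·M̄R̄/d₂ = 818.6417 − 3 × 1.9727 / 1.128 = 813.3951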